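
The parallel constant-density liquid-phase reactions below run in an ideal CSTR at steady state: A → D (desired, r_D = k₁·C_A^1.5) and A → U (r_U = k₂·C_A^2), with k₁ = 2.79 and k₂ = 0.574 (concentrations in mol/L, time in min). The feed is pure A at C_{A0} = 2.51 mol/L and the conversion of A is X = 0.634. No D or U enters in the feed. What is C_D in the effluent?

1.33 mol/L

Exit C_A = C_{A0}(1−X) = 2.51×0.366 = 0.9187 mol/L.
A CSTR operates uniformly at the exit composition, giving r_D = 2.457 and r_U = 0.4844 (each k·C_A^n at C_A = 0.9187).
Fraction of consumed A going to D: r_D/(r_D+r_U) = 0.8353.
C_D = 0.8353·C_{A0}·X = 0.8353×2.51×0.634 = 1.33 mol/L.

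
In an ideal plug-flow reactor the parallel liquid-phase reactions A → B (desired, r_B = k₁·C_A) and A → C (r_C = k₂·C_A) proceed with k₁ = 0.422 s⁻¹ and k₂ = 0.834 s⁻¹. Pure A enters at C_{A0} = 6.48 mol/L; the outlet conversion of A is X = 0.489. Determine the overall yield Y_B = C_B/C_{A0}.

C_A = C_{A0}(1−X) = 3.311 mol/L.
Both paths are first order in A, so the instantaneous fraction to B is constant: dC_B/d(−C_A) = k₁/(k₁+k₂) = 0.3360.
C_B = 0.3360·(C_{A0}−C_A) = 0.3360×3.169 = 1.06 mol/L.
Y_B = C_B/C_{A0} = 1.065/6.48 = 0.164.

0.164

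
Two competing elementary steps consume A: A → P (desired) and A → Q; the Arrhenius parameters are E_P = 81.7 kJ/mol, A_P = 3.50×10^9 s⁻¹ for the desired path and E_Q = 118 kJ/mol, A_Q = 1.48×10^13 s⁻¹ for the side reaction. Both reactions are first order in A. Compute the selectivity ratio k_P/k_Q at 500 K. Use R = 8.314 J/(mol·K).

Since both paths have the same order in A, the concentration cancels and S_{P/Q} = k_P/k_Q = (A_P/A_Q)·exp[(E_Q−E_P)/(RT)].
(E_Q−E_P)/(RT) = (118−81.7)×10³/(8.314×500) = 36300/4157 = 8.732.
k_P/k_Q = (3.50×10^9/1.48×10^13)·exp(8.732) = 2.365×10^-4 × 6200 = 1.47.
Since E_P < E_Q, lowering the temperature improves selectivity toward P.

1.47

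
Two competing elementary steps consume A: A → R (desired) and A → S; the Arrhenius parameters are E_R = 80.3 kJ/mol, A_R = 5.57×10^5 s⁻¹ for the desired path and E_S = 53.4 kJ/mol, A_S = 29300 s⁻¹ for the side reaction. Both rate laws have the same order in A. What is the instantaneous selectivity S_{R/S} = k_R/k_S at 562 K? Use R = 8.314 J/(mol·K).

0.0601

Since both paths have the same order in A, the concentration cancels and S_{R/S} = k_R/k_S = (A_R/A_S)·exp[(E_S−E_R)/(RT)].
(E_S−E_R)/(RT) = (53.4−80.3)×10³/(8.314×562) = -26900/4672 = -5.757.
k_R/k_S = (5.57×10^5/29300)·exp(-5.757) = 19.01 × 0.003160 = 0.0601.
Since E_R > E_S, raising the temperature improves selectivity toward R.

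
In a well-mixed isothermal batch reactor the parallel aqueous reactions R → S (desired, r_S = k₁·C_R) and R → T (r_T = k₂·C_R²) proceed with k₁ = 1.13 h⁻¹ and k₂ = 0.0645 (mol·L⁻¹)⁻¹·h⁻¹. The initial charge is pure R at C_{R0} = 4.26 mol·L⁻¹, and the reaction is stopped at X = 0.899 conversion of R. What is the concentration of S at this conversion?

C_R = C_{R0}(1−X) = 0.4303 mol·L⁻¹.
Along a PFR/batch, dC_S/dC_R = −r_S/(r_S+r_T) = −k₁/(k₁+k₂·C_R).
Integrating from C_{R0} to C_R: C_S = (1.13/0.0645)·ln[(1.13+0.0645·4.26)/(1.13+0.0645·0.430)] = 17.52·ln(1.405/1.158) = 3.388 mol·L⁻¹.

3.39 mol·L⁻¹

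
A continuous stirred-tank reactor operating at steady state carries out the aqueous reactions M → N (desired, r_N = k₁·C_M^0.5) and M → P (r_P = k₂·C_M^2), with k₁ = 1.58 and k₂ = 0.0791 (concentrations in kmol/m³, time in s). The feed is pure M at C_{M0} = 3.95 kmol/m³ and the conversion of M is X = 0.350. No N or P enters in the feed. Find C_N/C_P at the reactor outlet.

4.86

Exit C_M = C_{M0}(1−X) = 3.95×0.650 = 2.568 kmol/m³.
A CSTR operates uniformly at the exit composition, giving r_N = 2.532 and r_P = 0.5214 (each k·C_M^n at C_M = 2.568).
Overall selectivity = C_N/C_P = r_Nτ/(r_Pτ) = r_N/r_P = 4.86.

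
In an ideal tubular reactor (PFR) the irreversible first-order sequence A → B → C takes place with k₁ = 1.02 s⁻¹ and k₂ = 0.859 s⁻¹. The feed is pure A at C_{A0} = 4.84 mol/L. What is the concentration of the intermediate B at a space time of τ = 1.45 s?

1.84 mol/L

For first-order series with pure A initially, C_B(τ) = k₁C_{A0}/(k₂−k₁)·(e^(−k₁τ) − e^(−k₂τ)).
e^(−k₁τ) = e^(−1.02×1.45) = e^(−1.479) = 0.2279; e^(−k₂τ) = e^(−1.246) = 0.2878.
C_B = 1.02×4.84/(0.859−1.02) × (0.2279−0.2878) = (-30.66)×(-0.05992) = 1.837 mol/L.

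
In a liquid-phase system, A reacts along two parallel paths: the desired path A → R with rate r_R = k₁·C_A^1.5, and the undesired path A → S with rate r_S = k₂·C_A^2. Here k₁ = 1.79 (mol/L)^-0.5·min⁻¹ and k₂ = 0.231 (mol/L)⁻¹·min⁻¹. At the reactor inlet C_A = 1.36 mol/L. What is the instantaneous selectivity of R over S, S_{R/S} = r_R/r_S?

6.64

S_{R/S} = r_R/r_S = (k₁·C_A^1.5)/(k₂·C_A^2) = (k₁/k₂)·C_A^-0.5.
= (1.79×1.360^1.5) / (0.231×1.360^2) = 2.839/0.4273 = 6.64.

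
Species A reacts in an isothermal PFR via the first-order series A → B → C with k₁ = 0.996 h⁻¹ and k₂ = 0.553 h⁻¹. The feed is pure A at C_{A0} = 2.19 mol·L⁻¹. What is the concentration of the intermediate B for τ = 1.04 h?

Solving the coupled first-order balances gives C_B(τ) = [k₁/(k₂−k₁)]·C_{A0}·(e^(−k₁τ) − e^(−k₂τ)).
e^(−k₁τ) = e^(−0.996×1.04) = e^(−1.036) = 0.3549; e^(−k₂τ) = e^(−0.5751) = 0.5626.
C_B = 0.996×2.19/(0.553−0.996) × (0.3549−0.5626) = (-4.924)×(-0.2077) = 1.023 mol·L⁻¹.

1.02 mol·L⁻¹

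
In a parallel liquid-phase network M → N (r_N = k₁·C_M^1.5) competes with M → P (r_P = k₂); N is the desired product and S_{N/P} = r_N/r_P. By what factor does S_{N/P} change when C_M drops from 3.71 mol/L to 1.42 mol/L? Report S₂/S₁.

0.237

S_{N/P} = (k₁/k₂)·C_M^1.5, so S₂/S₁ = (C_{M,2}/C_{M,1})^1.5.
= (1.42/3.71)^1.5 = (0.3827)^1.5 = 0.237.
Selectivity toward N falls as C_M falls — high-concentration operation is favoured.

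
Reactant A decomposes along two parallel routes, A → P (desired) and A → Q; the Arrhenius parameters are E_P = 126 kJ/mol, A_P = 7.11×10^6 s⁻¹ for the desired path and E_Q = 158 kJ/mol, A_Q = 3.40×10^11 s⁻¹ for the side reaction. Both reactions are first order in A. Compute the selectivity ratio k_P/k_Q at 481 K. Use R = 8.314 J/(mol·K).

0.0625

k_P/k_Q = (A_P/A_Q)·exp[−(E_P−E_Q)/(RT)] = (A_P/A_Q)·exp[(E_Q−E_P)/(RT)].
(E_Q−E_P)/(RT) = (158−126)×10³/(8.314×481) = 32000/3999 = 8.002.
k_P/k_Q = (7.11×10^6/3.40×10^11)·exp(8.002) = 2.091×10^-5 × 2987 = 0.0625.
Since E_P < E_Q, lowering the temperature improves selectivity toward P.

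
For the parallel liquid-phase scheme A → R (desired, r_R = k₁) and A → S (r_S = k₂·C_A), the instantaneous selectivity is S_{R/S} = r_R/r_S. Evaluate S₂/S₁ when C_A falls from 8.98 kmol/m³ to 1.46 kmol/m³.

S_{R/S} = (k₁/k₂)·C_A⁻¹, so S₂/S₁ = (C_{A,2}/C_{A,1})⁻¹.
= 8.98/1.46 = 6.15.
Selectivity toward R rises as C_A falls — low-concentration operation is favoured.

6.15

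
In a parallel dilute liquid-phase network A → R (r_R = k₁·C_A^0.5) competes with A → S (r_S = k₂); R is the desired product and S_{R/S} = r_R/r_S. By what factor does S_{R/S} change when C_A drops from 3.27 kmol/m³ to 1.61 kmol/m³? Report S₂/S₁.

S_{R/S} = (k₁/k₂)·C_A^0.5, so S₂/S₁ = (C_{A,2}/C_{A,1})^0.5.
= (1.61/3.27)^0.5 = (0.4924)^0.5 = 0.702.

0.702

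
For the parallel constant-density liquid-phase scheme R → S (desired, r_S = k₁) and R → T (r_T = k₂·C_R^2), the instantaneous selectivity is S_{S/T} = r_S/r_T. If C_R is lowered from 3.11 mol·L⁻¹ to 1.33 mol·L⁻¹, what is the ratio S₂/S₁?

5.47

S_{S/T} = (k₁/k₂)·C_R^-2, so S₂/S₁ = (C_{R,2}/C_{R,1})^-2.
= (1.33/3.11)^(-2) = (0.4277)^(-2) = 5.47.
Selectivity toward S rises as C_R falls — low-concentration operation is favoured.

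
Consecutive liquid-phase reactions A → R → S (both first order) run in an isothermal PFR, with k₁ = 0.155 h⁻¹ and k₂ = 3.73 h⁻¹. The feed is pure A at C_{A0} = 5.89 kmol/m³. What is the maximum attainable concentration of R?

0.213 kmol/m³

Evaluating C_R at τ_opt = ln(k₂/k₁)/(k₂−k₁) gives C_{R,max}/C_{A0} = (k₁/k₂)^[k₂/(k₂−k₁)].
= (0.155/3.73)^(3.73/(3.73−0.155)) = (0.04155)^(1.043) = 0.03620.
C_{R,max} = 0.03620×5.89 = 0.213 kmol/m³.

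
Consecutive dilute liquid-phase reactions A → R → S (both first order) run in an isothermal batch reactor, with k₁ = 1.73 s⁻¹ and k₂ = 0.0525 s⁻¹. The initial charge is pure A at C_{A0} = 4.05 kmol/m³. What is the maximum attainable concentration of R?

Evaluating C_R at t_opt = ln(k₂/k₁)/(k₂−k₁) gives C_{R,max}/C_{A0} = (k₁/k₂)^[k₂/(k₂−k₁)].
= (1.73/0.0525)^(0.0525/(0.0525−1.73)) = (32.95)^(-0.03130) = 0.8964.
C_{R,max} = 0.8964×4.05 = 3.63 kmol/m³.

3.63 kmol/m³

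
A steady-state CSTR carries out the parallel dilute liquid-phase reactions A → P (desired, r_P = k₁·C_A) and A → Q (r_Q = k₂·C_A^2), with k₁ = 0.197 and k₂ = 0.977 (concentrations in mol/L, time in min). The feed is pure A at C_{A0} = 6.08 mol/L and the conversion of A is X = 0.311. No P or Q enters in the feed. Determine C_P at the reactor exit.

0.0868 mol/L

Exit C_A = C_{A0}(1−X) = 6.08×0.689 = 4.189 mol/L.
In a CSTR the entire volume is at exit conditions, so r_P = 0.197×4.189 = 0.8253 and r_Q = 0.977×4.189^2 = 17.15.
Fraction of consumed A going to P: r_P/(r_P+r_Q) = 0.04592.
C_P = 0.04592·C_{A0}·X = 0.04592×6.08×0.311 = 0.0868 mol/L.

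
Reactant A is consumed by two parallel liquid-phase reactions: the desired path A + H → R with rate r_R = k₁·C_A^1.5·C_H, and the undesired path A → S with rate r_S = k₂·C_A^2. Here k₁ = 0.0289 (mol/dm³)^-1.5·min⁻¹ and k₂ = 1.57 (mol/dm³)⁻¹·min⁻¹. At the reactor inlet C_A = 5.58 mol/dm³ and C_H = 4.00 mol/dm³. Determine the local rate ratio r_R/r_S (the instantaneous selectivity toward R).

S_{R/S} = r_R/r_S = (k₁·C_A^1.5·C_H)/(k₂·C_A^2) = (k₁/k₂)·C_A^-0.5·C_H.
= (0.0289×5.580^1.5×4.000) / (1.57×5.580^2) = 1.524/48.88 = 0.0312.

0.0312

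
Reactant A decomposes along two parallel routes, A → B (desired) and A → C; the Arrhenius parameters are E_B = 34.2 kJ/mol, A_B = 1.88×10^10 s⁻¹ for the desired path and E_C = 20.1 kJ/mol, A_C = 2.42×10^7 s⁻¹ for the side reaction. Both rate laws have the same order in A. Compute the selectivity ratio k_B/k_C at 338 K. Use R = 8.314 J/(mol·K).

Since both paths have the same order in A, the concentration cancels and S_{B/C} = k_B/k_C = (A_B/A_C)·exp[(E_C−E_B)/(RT)].
(E_C−E_B)/(RT) = (20.1−34.2)×10³/(8.314×338) = -14100/2810 = -5.018.
k_B/k_C = (1.88×10^10/2.42×10^7)·exp(-5.018) = 776.9 × 0.006621 = 5.14.
Since E_B > E_C, raising the temperature improves selectivity toward B.

5.14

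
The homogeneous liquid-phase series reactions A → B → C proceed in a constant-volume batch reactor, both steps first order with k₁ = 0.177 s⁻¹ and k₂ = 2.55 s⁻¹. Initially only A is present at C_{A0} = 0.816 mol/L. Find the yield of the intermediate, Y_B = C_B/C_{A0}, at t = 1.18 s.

0.0568

For first-order series with pure A initially, C_B(t) = k₁C_{A0}/(k₂−k₁)·(e^(−k₁t) − e^(−k₂t)).
e^(−k₁t) = e^(−0.177×1.18) = e^(−0.2089) = 0.8115; e^(−k₂t) = e^(−3.009) = 0.04934.
C_B = 0.177×0.816/(2.55−0.177) × (0.8115−0.04934) = 0.06086×0.7622 = 0.04639 mol/L.
Y_B = C_B/C_{A0} = 0.04639/0.816 = 0.0568.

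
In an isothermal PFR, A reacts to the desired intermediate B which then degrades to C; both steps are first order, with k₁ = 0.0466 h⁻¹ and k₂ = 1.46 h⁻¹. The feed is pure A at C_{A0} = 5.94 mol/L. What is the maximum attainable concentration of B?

0.169 mol/L

At the optimum, C_{B,max}/C_{A0} = (k₁/k₂)^[k₂/(k₂−k₁)].
= (0.0466/1.46)^(1.46/(1.46−0.0466)) = (0.03192)^(1.033) = 0.02849.
C_{B,max} = 0.02849×5.94 = 0.169 mol/L.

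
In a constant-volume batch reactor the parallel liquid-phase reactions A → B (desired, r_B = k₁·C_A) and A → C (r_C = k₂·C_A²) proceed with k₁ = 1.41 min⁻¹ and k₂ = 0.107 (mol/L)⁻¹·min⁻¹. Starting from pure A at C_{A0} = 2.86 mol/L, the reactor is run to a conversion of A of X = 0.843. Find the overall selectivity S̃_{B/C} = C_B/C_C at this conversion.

8.13

C_A = C_{A0}(1−X) = 0.4490 mol/L.
Along a PFR/batch, dC_B/dC_A = −r_B/(r_B+r_C) = −k₁/(k₁+k₂·C_A).
Integrating from C_{A0} to C_A: C_B = (1.41/0.107)·ln[(1.41+0.107·2.86)/(1.41+0.107·0.449)] = 13.18·ln(1.716/1.458) = 2.147 mol/L.
C_C = (C_{A0}−C_A)−C_B = 0.2642 mol/L; S̃_{B/C} = 2.147/0.2642 = 8.13.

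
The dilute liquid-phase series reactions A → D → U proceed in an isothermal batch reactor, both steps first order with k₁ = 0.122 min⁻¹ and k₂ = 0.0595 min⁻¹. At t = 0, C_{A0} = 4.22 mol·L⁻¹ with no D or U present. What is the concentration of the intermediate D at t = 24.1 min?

For first-order series with pure A initially, C_D(t) = k₁C_{A0}/(k₂−k₁)·(e^(−k₁t) − e^(−k₂t)).
e^(−k₁t) = e^(−0.122×24.1) = e^(−2.940) = 0.05286; e^(−k₂t) = e^(−1.434) = 0.2384.
C_D = 0.122×4.22/(0.0595−0.122) × (0.05286−0.2384) = (-8.237)×(-0.1855) = 1.528 mol·L⁻¹.

1.53 mol·L⁻¹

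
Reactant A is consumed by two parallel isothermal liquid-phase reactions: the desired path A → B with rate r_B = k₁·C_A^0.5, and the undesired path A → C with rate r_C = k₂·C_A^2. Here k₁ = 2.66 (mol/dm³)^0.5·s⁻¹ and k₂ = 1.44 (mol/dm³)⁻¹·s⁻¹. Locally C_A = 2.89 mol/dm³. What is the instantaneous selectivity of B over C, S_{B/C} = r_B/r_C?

0.376

S_{B/C} = r_B/r_C = (k₁·C_A^0.5)/(k₂·C_A^2) = (k₁/k₂)·C_A^-1.5.
= (2.66×2.890^0.5) / (1.44×2.890^2) = 4.522/12.03 = 0.376.
The undesired path is higher order in A, so low C_A (CSTR or dilute feed) favours B.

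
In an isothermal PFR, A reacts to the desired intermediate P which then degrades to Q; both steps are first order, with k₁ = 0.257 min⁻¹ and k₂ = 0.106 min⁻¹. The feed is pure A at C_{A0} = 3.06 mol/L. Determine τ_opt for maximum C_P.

The intermediate peaks when r₁ = r₂, i.e. k₁e^(−k₁τ) = k₂e^(−k₂τ), giving τ_opt = ln(k₂/k₁)/(k₂−k₁).
= ln(0.106/0.257)/(0.106−0.257) = ln(0.4125)/-0.1510 = -0.8856/-0.1510 = 5.87 min.

5.87 min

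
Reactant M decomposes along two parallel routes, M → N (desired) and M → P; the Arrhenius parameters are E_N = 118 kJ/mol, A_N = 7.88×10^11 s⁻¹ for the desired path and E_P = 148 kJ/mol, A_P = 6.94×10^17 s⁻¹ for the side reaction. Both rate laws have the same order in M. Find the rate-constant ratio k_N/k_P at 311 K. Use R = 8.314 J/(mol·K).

0.124

k_N/k_P = (A_N/A_P)·exp[−(E_N−E_P)/(RT)] = (A_N/A_P)·exp[(E_P−E_N)/(RT)].
(E_P−E_N)/(RT) = (148−118)×10³/(8.314×311) = 30000/2586 = 11.60.
k_N/k_P = (7.88×10^11/6.94×10^17)·exp(11.60) = 1.135×10^-6 × 1.094×10^5 = 0.124.
Since E_N < E_P, lowering the temperature improves selectivity toward N.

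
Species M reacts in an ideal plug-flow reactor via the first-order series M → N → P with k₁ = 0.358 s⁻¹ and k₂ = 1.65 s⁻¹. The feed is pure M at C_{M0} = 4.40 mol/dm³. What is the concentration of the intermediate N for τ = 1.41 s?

0.617 mol/dm³

For first-order series with pure M initially, C_N(τ) = k₁C_{M0}/(k₂−k₁)·(e^(−k₁τ) − e^(−k₂τ)).
e^(−k₁τ) = e^(−0.358×1.41) = e^(−0.5048) = 0.6036; e^(−k₂τ) = e^(−2.326) = 0.09764.
C_N = 0.358×4.40/(1.65−0.358) × (0.6036−0.09764) = 1.219×0.5060 = 0.6169 mol/dm³.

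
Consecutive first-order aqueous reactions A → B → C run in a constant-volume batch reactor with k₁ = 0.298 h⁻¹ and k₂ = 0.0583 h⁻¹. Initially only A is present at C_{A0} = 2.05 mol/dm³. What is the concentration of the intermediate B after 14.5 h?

1.06 mol/dm³

Solving the coupled first-order balances gives C_B(t) = [k₁/(k₂−k₁)]·C_{A0}·(e^(−k₁t) − e^(−k₂t)).
e^(−k₁t) = e^(−0.298×14.5) = e^(−4.321) = 0.01329; e^(−k₂t) = e^(−0.8453) = 0.4294.
C_B = 0.298×2.05/(0.0583−0.298) × (0.01329−0.4294) = (-2.549)×(-0.4161) = 1.061 mol/dm³.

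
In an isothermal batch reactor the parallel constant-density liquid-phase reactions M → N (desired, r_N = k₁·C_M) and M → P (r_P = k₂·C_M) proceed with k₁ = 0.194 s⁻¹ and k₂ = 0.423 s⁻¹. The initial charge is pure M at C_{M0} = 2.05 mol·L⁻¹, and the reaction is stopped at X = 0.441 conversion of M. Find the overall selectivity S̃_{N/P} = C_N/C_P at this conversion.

C_M = C_{M0}(1−X) = 1.146 mol·L⁻¹.
Both paths are first order in M, so the instantaneous fraction to N is constant: dC_N/d(−C_M) = k₁/(k₁+k₂) = 0.3144.
C_N = 0.3144·(C_{M0}−C_M) = 0.3144×0.9041 = 0.284 mol·L⁻¹.
C_P = (C_{M0}−C_M)−C_N = 0.6198 mol·L⁻¹; S̃_{N/P} = 0.2843/0.6198 = 0.459.

0.459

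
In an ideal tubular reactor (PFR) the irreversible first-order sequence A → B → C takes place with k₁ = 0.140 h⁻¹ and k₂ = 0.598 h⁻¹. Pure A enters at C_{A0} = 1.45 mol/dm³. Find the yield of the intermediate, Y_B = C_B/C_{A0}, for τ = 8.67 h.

0.0891

For first-order series with pure A initially, C_B(τ) = k₁C_{A0}/(k₂−k₁)·(e^(−k₁τ) − e^(−k₂τ)).
e^(−k₁τ) = e^(−0.140×8.67) = e^(−1.214) = 0.2971; e^(−k₂τ) = e^(−5.185) = 0.005602.
C_B = 0.140×1.45/(0.598−0.140) × (0.2971−0.005602) = 0.4432×0.2915 = 0.1292 mol/dm³.
Y_B = C_B/C_{A0} = 0.1292/1.45 = 0.0891.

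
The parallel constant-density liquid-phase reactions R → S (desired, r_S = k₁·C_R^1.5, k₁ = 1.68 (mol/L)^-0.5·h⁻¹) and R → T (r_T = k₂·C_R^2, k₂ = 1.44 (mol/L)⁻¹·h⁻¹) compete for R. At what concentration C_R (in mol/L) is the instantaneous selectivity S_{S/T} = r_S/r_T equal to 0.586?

S_{S/T} = (k₁/k₂)·C_R^-0.5 ⇒ C_R = (S·k₂/k₁)^(-2).
= (0.586×1.44/1.68)^(-2) = (0.5023)^(-2) = 3.96 mol/L.

3.96 mol/L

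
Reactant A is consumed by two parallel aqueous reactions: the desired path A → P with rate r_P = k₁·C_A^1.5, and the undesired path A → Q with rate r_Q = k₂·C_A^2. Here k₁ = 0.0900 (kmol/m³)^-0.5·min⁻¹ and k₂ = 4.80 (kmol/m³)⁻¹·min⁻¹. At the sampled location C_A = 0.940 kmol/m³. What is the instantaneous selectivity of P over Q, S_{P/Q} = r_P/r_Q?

0.0193

S_{P/Q} = r_P/r_Q = (k₁·C_A^1.5)/(k₂·C_A^2) = (k₁/k₂)·C_A^-0.5.
= (0.0900×0.9400^1.5) / (4.80×0.9400^2) = 0.08202/4.241 = 0.0193.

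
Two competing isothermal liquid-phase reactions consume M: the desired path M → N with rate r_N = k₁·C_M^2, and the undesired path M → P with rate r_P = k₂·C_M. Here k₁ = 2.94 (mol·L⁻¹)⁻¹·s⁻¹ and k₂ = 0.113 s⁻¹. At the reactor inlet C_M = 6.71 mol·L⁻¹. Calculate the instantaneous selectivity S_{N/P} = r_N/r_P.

S_{N/P} = r_N/r_P = (k₁·C_M^2)/(k₂·C_M) = (k₁/k₂)·C_M.
= (2.94×6.710^2) / (0.113×6.710) = 132.4/0.7582 = 175.
Since the desired path is higher order in M, keeping C_M high (PFR or concentrated feed) favours N.

175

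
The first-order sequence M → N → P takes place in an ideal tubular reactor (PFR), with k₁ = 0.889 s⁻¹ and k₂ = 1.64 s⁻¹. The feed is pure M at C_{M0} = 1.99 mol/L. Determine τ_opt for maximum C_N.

The intermediate peaks when r₁ = r₂, i.e. k₁e^(−k₁τ) = k₂e^(−k₂τ), giving τ_opt = ln(k₂/k₁)/(k₂−k₁).
= ln(1.64/0.889)/(1.64−0.889) = ln(1.845)/0.7510 = 0.6124/0.7510 = 0.815 s.

0.815 s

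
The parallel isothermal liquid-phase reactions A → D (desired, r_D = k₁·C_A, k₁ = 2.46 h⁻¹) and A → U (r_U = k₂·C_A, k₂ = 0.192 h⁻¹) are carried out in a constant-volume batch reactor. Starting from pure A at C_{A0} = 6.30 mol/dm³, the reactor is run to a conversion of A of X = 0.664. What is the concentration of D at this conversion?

C_A = C_{A0}(1−X) = 2.117 mol/dm³.
Both paths are first order in A, so the instantaneous fraction to D is constant: dC_D/d(−C_A) = k₁/(k₁+k₂) = 0.9276.
C_D = 0.9276·(C_{A0}−C_A) = 0.9276×4.183 = 3.88 mol/dm³.

3.88 mol/dm³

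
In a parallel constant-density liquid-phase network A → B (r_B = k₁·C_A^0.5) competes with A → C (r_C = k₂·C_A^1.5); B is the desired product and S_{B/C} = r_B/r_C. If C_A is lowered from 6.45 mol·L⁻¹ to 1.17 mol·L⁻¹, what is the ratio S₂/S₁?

S_{B/C} = (k₁/k₂)·C_A⁻¹, so S₂/S₁ = (C_{A,2}/C_{A,1})⁻¹.
= 6.45/1.17 = 5.51.

5.51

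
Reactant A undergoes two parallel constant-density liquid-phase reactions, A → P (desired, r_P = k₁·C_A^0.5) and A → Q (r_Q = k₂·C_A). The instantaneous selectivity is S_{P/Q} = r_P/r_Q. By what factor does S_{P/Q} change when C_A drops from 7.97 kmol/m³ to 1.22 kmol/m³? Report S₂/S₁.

2.56

S_{P/Q} = (k₁/k₂)·C_A^-0.5, so S₂/S₁ = (C_{A,2}/C_{A,1})^-0.5.
= (1.22/7.97)^(-0.5) = (0.1531)^(-0.5) = 2.56.
Selectivity toward P rises as C_A falls — low-concentration operation is favoured.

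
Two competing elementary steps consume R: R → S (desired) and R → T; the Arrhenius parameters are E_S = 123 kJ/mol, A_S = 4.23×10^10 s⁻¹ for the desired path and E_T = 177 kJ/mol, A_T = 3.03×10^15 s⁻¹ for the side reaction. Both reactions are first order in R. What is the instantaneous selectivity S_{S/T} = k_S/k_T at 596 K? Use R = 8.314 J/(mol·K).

With equal orders, S_{S/T} = k_S/k_T = (A_S/A_T)·exp[(E_T−E_S)/(RT)].
(E_T−E_S)/(RT) = (177−123)×10³/(8.314×596) = 54000/4955 = 10.90.
k_S/k_T = (4.23×10^10/3.03×10^15)·exp(10.90) = 1.396×10^-5 × 54055 = 0.755.

0.755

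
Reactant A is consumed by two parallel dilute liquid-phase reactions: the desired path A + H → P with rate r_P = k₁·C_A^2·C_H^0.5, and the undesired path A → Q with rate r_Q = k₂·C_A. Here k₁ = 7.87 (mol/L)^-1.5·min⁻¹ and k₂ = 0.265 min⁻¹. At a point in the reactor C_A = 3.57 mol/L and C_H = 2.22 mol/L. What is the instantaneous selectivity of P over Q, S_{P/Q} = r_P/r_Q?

S_{P/Q} = r_P/r_Q = (k₁·C_A^2·C_H^0.5)/(k₂·C_A) = (k₁/k₂)·C_A·C_H^0.5.
= (7.87×3.570^2×2.220^0.5) / (0.265×3.570) = 149.4/0.9461 = 158.
Since the desired path is higher order in A, keeping C_A high (PFR or concentrated feed) favours P.

158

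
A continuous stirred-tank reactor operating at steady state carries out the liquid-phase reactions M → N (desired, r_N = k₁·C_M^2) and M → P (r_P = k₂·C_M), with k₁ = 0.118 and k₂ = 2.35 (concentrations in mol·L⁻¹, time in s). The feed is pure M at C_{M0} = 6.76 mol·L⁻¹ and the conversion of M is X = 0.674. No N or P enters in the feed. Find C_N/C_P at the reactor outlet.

Exit C_M = C_{M0}(1−X) = 6.76×0.326 = 2.204 mol·L⁻¹.
Rates in a CSTR are evaluated at the outlet concentration: r_N = 0.118×2.204^2 = 0.5731, r_P = 2.35×2.204 = 5.179.
Overall selectivity = C_N/C_P = r_Nτ/(r_Pτ) = r_N/r_P = 0.111.

0.111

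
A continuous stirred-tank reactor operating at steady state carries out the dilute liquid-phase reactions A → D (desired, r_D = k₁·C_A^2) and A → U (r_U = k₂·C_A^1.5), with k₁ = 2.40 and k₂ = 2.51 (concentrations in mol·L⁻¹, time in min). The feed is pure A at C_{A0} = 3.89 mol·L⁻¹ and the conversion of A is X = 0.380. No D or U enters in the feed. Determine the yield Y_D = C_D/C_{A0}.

0.227

Exit C_A = C_{A0}(1−X) = 3.89×0.620 = 2.412 mol·L⁻¹.
A CSTR operates uniformly at the exit composition, giving r_D = 13.96 and r_U = 9.401 (each k·C_A^n at C_A = 2.412).
Fraction of consumed A going to D: r_D/(r_D+r_U) = 0.5976.
C_D = 0.5976·C_{A0}·X = 0.5976×3.89×0.380 = 0.883 mol·L⁻¹; Y_D = C_D/C_{A0} = 0.227.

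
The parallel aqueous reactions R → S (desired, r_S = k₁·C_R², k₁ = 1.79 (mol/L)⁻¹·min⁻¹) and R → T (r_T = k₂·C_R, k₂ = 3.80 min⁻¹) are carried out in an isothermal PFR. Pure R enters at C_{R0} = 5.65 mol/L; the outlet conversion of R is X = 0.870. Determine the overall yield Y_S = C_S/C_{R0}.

0.494

C_R = C_{R0}(1−X) = 0.7345 mol/L.
Along a PFR/batch, dC_T/dC_R = −r_T/(r_S+r_T) = −k₂/(k₂+k₁·C_R).
Integrating from C_{R0} to C_R: C_T = (3.80/1.79)·ln[(3.80+1.79·5.65)/(3.80+1.79·0.735)] = 2.123·ln(13.91/5.115) = 2.124 mol/L.
Then C_S = (C_{R0}−C_R) − C_T = 4.916 − 2.124 = 2.791 mol/L.
Y_S = C_S/C_{R0} = 2.791/5.65 = 0.494.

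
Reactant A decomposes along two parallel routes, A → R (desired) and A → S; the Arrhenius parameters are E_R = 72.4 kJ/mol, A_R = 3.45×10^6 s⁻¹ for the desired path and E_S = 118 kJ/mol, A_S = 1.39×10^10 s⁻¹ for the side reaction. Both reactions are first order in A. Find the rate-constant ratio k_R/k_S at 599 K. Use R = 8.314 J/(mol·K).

With equal orders, S_{R/S} = k_R/k_S = (A_R/A_S)·exp[(E_S−E_R)/(RT)].
(E_S−E_R)/(RT) = (118−72.4)×10³/(8.314×599) = 45600/4980 = 9.156.
k_R/k_S = (3.45×10^6/1.39×10^10)·exp(9.156) = 2.482×10^-4 × 9476 = 2.35.
Since E_R < E_S, lowering the temperature improves selectivity toward R.

2.35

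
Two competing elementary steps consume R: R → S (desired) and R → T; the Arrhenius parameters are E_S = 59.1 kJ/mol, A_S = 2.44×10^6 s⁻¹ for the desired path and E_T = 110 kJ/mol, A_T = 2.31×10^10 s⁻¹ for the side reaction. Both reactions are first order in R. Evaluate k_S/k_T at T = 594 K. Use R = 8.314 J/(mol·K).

With equal orders, S_{S/T} = k_S/k_T = (A_S/A_T)·exp[(E_T−E_S)/(RT)].
(E_T−E_S)/(RT) = (110−59.1)×10³/(8.314×594) = 50900/4939 = 10.31.
k_S/k_T = (2.44×10^6/2.31×10^10)·exp(10.31) = 1.056×10^-4 × 29934 = 3.16.
Since E_S < E_T, lowering the temperature improves selectivity toward S.

3.16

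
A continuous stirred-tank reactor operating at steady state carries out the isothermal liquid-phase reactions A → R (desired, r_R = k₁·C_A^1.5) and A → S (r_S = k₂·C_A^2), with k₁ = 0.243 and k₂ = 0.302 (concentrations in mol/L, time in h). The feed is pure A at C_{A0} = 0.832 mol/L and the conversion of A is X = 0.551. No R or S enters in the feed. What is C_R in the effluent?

Exit C_A = C_{A0}(1−X) = 0.832×0.449 = 0.3736 mol/L.
In a CSTR the entire volume is at exit conditions, so r_R = 0.243×0.3736^1.5 = 0.05548 and r_S = 0.302×0.3736^2 = 0.04215.
Fraction of consumed A going to R: r_R/(r_R+r_S) = 0.5683.
C_R = 0.5683·C_{A0}·X = 0.5683×0.832×0.551 = 0.261 mol/L.

0.261 mol/L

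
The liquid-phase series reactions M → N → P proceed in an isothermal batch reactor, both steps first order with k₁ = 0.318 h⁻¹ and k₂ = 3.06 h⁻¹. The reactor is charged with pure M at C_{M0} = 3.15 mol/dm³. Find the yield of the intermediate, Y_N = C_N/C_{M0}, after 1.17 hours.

For first-order series with pure M initially, C_N(t) = k₁C_{M0}/(k₂−k₁)·(e^(−k₁t) − e^(−k₂t)).
e^(−k₁t) = e^(−0.318×1.17) = e^(−0.3721) = 0.6893; e^(−k₂t) = e^(−3.580) = 0.02787.
C_N = 0.318×3.15/(3.06−0.318) × (0.6893−0.02787) = 0.3653×0.6614 = 0.2416 mol/dm³.
Y_N = C_N/C_{M0} = 0.2416/3.15 = 0.0767.

0.0767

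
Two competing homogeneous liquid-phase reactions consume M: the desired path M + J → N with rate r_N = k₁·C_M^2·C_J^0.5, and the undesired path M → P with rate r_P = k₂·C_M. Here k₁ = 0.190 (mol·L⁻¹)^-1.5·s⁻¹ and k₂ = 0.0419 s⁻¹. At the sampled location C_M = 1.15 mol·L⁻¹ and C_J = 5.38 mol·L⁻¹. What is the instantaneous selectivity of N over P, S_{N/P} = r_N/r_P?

12.1

S_{N/P} = r_N/r_P = (k₁·C_M^2·C_J^0.5)/(k₂·C_M) = (k₁/k₂)·C_M·C_J^0.5.
= (0.190×1.150^2×5.380^0.5) / (0.0419×1.150) = 0.5828/0.04818 = 12.1.
Since the desired path is higher order in M, keeping C_M high (PFR or concentrated feed) favours N.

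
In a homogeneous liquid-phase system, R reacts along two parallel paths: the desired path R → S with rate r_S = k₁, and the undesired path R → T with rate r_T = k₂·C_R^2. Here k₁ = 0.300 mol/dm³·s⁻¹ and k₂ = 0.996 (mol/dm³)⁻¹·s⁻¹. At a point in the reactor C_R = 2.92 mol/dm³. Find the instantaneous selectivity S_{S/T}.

0.0353

S_{S/T} = r_S/r_T = (k₁)/(k₂·C_R^2) = (k₁/k₂)·C_R^-2.
= (0.300) / (0.996×2.920^2) = 0.3000/8.492 = 0.0353.
The undesired path is higher order in R, so low C_R (CSTR or dilute feed) favours S.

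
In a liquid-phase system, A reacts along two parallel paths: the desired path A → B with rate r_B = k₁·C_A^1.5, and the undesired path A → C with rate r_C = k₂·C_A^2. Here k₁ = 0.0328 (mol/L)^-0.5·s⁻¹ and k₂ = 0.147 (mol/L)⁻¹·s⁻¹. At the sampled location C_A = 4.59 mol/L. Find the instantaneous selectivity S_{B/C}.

0.104

S_{B/C} = r_B/r_C = (k₁·C_A^1.5)/(k₂·C_A^2) = (k₁/k₂)·C_A^-0.5.
= (0.0328×4.590^1.5) / (0.147×4.590^2) = 0.3225/3.097 = 0.104.
The undesired path is higher order in A, so low C_A (CSTR or dilute feed) favours B.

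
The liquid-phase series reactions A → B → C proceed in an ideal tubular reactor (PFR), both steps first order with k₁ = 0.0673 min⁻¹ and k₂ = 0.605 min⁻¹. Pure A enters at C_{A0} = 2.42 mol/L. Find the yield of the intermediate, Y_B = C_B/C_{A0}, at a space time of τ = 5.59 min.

Solving the coupled first-order balances gives C_B(τ) = [k₁/(k₂−k₁)]·C_{A0}·(e^(−k₁τ) − e^(−k₂τ)).
e^(−k₁τ) = e^(−0.0673×5.59) = e^(−0.3762) = 0.6865; e^(−k₂τ) = e^(−3.382) = 0.03398.
C_B = 0.0673×2.42/(0.605−0.0673) × (0.6865−0.03398) = 0.3029×0.6525 = 0.1976 mol/L.
Y_B = C_B/C_{A0} = 0.1976/2.42 = 0.0817.

0.0817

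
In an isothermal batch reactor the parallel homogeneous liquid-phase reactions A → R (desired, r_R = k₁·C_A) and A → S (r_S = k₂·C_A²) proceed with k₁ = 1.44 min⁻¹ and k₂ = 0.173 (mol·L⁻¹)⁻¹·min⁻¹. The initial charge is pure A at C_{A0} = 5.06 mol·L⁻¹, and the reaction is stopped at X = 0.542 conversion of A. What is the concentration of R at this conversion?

1.91 mol·L⁻¹

C_A = C_{A0}(1−X) = 2.317 mol·L⁻¹.
Along a PFR/batch, dC_R/dC_A = −r_R/(r_R+r_S) = −k₁/(k₁+k₂·C_A).
Integrating from C_{A0} to C_A: C_R = (1.44/0.173)·ln[(1.44+0.173·5.06)/(1.44+0.173·2.32)] = 8.324·ln(2.315/1.841) = 1.909 mol·L⁻¹.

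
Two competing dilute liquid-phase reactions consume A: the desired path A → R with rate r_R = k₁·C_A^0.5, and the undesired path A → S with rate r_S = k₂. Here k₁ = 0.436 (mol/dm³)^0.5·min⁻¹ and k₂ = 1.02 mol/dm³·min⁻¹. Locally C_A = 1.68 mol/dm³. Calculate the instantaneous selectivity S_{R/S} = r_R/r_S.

S_{R/S} = r_R/r_S = (k₁·C_A^0.5)/(k₂) = (k₁/k₂)·C_A^0.5.
= (0.436×1.680^0.5) / (1.02) = 0.5651/1.020 = 0.554.
Since the desired path is higher order in A, keeping C_A high (PFR or concentrated feed) favours R.

0.554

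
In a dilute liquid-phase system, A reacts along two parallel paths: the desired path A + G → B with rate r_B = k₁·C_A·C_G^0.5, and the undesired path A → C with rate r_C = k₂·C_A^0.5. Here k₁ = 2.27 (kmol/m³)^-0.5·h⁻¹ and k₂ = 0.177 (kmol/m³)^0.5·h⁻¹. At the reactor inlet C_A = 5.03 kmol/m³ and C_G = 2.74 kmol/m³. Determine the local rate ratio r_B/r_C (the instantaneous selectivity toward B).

S_{B/C} = r_B/r_C = (k₁·C_A·C_G^0.5)/(k₂·C_A^0.5) = (k₁/k₂)·C_A^0.5·C_G^0.5.
= (2.27×5.030×2.740^0.5) / (0.177×5.030^0.5) = 18.90/0.3970 = 47.6.

47.6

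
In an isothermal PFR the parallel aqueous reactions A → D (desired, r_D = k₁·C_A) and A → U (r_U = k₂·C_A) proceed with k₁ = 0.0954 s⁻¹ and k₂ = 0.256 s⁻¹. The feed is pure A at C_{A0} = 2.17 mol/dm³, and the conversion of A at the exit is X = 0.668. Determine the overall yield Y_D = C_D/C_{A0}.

C_A = C_{A0}(1−X) = 0.7204 mol/dm³.
Both paths are first order in A, so the instantaneous fraction to D is constant: dC_D/d(−C_A) = k₁/(k₁+k₂) = 0.2715.
C_D = 0.2715·(C_{A0}−C_A) = 0.2715×1.450 = 0.394 mol/dm³.
Y_D = C_D/C_{A0} = 0.3935/2.17 = 0.181.

0.181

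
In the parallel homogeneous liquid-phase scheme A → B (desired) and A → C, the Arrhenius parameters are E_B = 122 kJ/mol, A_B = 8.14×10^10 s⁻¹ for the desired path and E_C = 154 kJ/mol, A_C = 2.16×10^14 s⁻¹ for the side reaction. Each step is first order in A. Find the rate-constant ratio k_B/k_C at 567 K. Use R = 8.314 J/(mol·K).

0.334

Since both paths have the same order in A, the concentration cancels and S_{B/C} = k_B/k_C = (A_B/A_C)·exp[(E_C−E_B)/(RT)].
(E_C−E_B)/(RT) = (154−122)×10³/(8.314×567) = 32000/4714 = 6.788.
k_B/k_C = (8.14×10^10/2.16×10^14)·exp(6.788) = 3.769×10^-4 × 887.3 = 0.334.
Since E_B < E_C, lowering the temperature improves selectivity toward B.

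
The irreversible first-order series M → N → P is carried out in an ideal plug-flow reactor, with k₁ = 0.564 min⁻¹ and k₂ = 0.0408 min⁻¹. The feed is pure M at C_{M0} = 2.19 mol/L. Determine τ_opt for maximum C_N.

For first-order series the maximum of C_N occurs at τ_opt = ln(k₂/k₁)/(k₂−k₁).
= ln(0.0408/0.564)/(0.0408−0.564) = ln(0.07234)/-0.5232 = -2.626/-0.5232 = 5.02 min.

5.02 min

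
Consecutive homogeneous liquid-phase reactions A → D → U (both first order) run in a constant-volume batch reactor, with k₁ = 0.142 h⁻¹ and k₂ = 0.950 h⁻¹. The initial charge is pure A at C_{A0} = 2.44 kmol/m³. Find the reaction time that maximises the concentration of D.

Setting dC_D/dt = 0 gives t_opt = ln(k₂/k₁)/(k₂−k₁).
= ln(0.950/0.142)/(0.950−0.142) = ln(6.690)/0.8080 = 1.901/0.8080 = 2.35 h.

2.35 h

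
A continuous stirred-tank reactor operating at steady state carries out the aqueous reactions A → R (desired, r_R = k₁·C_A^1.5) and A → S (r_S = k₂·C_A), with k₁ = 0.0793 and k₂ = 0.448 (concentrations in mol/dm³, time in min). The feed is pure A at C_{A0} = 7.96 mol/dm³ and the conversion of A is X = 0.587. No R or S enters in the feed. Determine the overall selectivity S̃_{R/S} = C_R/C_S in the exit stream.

0.321

Exit C_A = C_{A0}(1−X) = 7.96×0.413 = 3.287 mol/dm³.
In a CSTR the entire volume is at exit conditions, so r_R = 0.0793×3.287^1.5 = 0.4727 and r_S = 0.448×3.287 = 1.473.
Overall selectivity = C_R/C_S = r_Rτ/(r_Sτ) = r_R/r_S = 0.321.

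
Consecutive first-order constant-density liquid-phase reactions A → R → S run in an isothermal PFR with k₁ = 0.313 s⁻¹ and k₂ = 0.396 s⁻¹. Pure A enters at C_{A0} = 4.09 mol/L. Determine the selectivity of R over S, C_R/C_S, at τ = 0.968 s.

Solving the coupled first-order balances gives C_R(τ) = [k₁/(k₂−k₁)]·C_{A0}·(e^(−k₁τ) − e^(−k₂τ)).
e^(−k₁τ) = e^(−0.313×0.968) = e^(−0.3030) = 0.7386; e^(−k₂τ) = e^(−0.3833) = 0.6816.
C_R = 0.313×4.09/(0.396−0.313) × (0.7386−0.6816) = 15.42×0.05702 = 0.8795 mol/L.
C_A = C_{A0}e^(−k₁τ) = 3.021 mol/L, so C_S = C_{A0}−C_A−C_R = 0.1896 mol/L; C_R/C_S = 4.64.

4.64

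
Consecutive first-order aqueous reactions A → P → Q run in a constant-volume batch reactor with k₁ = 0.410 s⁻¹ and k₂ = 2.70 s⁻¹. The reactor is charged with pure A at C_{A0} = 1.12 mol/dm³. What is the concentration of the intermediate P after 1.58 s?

0.102 mol/dm³

The intermediate concentration in a first-order A→B→C sequence is C_P = k₁C_{A0}(e^(−k₁t) − e^(−k₂t))/(k₂−k₁).
e^(−k₁t) = e^(−0.410×1.58) = e^(−0.6478) = 0.5232; e^(−k₂t) = e^(−4.266) = 0.01404.
C_P = 0.410×1.12/(2.70−0.410) × (0.5232−0.01404) = 0.2005×0.5092 = 0.1021 mol/dm³.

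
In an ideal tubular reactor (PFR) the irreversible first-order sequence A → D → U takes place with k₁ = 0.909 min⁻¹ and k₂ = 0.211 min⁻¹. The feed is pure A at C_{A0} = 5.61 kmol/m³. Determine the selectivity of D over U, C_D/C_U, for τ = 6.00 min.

The intermediate concentration in a first-order A→B→C sequence is C_D = k₁C_{A0}(e^(−k₁τ) − e^(−k₂τ))/(k₂−k₁).
e^(−k₁τ) = e^(−0.909×6.00) = e^(−5.454) = 0.004279; e^(−k₂τ) = e^(−1.266) = 0.2820.
C_D = 0.909×5.61/(0.211−0.909) × (0.004279−0.2820) = (-7.306)×(-0.2777) = 2.029 kmol/m³.
C_A = C_{A0}e^(−k₁τ) = 0.02401 kmol/m³, so C_U = C_{A0}−C_A−C_D = 3.557 kmol/m³; C_D/C_U = 0.570.

0.570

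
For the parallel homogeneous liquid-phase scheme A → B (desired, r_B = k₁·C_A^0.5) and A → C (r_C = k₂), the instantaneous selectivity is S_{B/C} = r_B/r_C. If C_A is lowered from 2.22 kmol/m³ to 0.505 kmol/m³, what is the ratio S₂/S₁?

0.477

S_{B/C} = (k₁/k₂)·C_A^0.5, so S₂/S₁ = (C_{A,2}/C_{A,1})^0.5.
= (0.505/2.22)^0.5 = (0.2275)^0.5 = 0.477.
Selectivity toward B falls as C_A falls — high-concentration operation is favoured.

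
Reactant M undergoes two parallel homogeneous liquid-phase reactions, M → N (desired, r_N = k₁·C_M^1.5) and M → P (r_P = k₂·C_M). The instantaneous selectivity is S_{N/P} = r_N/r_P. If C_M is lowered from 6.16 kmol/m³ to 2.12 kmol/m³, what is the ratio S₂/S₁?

S_{N/P} = (k₁/k₂)·C_M^0.5, so S₂/S₁ = (C_{M,2}/C_{M,1})^0.5.
= (2.12/6.16)^0.5 = (0.3442)^0.5 = 0.587.

0.587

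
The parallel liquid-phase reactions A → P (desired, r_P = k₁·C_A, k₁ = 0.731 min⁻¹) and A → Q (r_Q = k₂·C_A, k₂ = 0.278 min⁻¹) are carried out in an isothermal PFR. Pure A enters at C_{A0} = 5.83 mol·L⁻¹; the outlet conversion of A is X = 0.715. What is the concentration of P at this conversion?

C_A = C_{A0}(1−X) = 1.662 mol·L⁻¹.
Both paths are first order in A, so the instantaneous fraction to P is constant: dC_P/d(−C_A) = k₁/(k₁+k₂) = 0.7245.
C_P = 0.7245·(C_{A0}−C_A) = 0.7245×4.168 = 3.02 mol·L⁻¹.

3.02 mol·L⁻¹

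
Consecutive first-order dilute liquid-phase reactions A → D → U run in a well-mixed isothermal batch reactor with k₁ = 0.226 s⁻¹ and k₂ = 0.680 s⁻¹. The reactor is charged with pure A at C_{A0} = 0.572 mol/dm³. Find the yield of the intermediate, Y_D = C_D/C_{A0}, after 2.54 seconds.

Solving the coupled first-order balances gives C_D(t) = [k₁/(k₂−k₁)]·C_{A0}·(e^(−k₁t) − e^(−k₂t)).
e^(−k₁t) = e^(−0.226×2.54) = e^(−0.5740) = 0.5632; e^(−k₂t) = e^(−1.727) = 0.1778.
C_D = 0.226×0.572/(0.680−0.226) × (0.5632−0.1778) = 0.2847×0.3855 = 0.1098 mol/dm³.
Y_D = C_D/C_{A0} = 0.1098/0.572 = 0.192.

0.192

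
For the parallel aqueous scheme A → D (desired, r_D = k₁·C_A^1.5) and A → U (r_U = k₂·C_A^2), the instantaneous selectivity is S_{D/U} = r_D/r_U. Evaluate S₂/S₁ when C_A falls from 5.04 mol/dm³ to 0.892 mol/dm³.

2.38

S_{D/U} = (k₁/k₂)·C_A^-0.5, so S₂/S₁ = (C_{A,2}/C_{A,1})^-0.5.
= (0.892/5.04)^(-0.5) = (0.1770)^(-0.5) = 2.38.
Selectivity toward D rises as C_A falls — low-concentration operation is favoured.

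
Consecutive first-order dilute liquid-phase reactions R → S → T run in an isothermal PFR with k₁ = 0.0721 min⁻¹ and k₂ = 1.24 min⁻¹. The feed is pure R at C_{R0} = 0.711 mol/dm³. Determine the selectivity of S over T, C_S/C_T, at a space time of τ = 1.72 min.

Solving the coupled first-order balances gives C_S(τ) = [k₁/(k₂−k₁)]·C_{R0}·(e^(−k₁τ) − e^(−k₂τ)).
e^(−k₁τ) = e^(−0.0721×1.72) = e^(−0.1240) = 0.8834; e^(−k₂τ) = e^(−2.133) = 0.1185.
C_S = 0.0721×0.711/(1.24−0.0721) × (0.8834−0.1185) = 0.04389×0.7649 = 0.03357 mol/dm³.
C_R = C_{R0}e^(−k₁τ) = 0.6281 mol/dm³, so C_T = C_{R0}−C_R−C_S = 0.04935 mol/dm³; C_S/C_T = 0.680.

0.680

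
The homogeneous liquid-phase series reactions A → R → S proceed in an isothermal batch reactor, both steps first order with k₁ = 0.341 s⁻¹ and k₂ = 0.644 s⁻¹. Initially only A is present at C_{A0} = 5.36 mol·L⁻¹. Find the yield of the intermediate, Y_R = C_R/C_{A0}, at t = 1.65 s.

The intermediate concentration in a first-order A→B→C sequence is C_R = k₁C_{A0}(e^(−k₁t) − e^(−k₂t))/(k₂−k₁).
e^(−k₁t) = e^(−0.341×1.65) = e^(−0.5626) = 0.5697; e^(−k₂t) = e^(−1.063) = 0.3456.
C_R = 0.341×5.36/(0.644−0.341) × (0.5697−0.3456) = 6.032×0.2241 = 1.352 mol·L⁻¹.
Y_R = C_R/C_{A0} = 1.352/5.36 = 0.252.

0.252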